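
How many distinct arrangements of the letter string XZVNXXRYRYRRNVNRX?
17! / (4! × 3! × 2! × 1! × 5! × 2!) = 5145940800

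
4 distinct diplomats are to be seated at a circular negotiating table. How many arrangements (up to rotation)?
Circular: fix one position, arrange the rest. (4-1)! = 6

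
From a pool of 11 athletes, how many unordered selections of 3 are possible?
C(11,3) = 11!/(3!×8!) = 165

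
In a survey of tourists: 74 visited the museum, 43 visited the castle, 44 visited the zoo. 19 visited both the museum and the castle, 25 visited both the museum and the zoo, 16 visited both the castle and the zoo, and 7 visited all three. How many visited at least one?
|A∪B∪C| = 74+43+44-19-25-16+7 = 108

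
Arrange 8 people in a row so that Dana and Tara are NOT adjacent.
Total - adjacent = 8! - (8-1)!×2 = 40320 - 10080 = 30240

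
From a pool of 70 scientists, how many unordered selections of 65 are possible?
C(70,65) = 70!/(65!×5!) = 12103014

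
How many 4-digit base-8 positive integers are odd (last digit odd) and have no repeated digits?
Last∈{1,3,5,7}. Last=0: 0. Last nonzero: 4×6×P(6,2) = 720. Total = 720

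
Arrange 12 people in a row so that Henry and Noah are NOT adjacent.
Total - adjacent = 12! - (12-1)!×2 = 479001600 - 79833600 = 399168000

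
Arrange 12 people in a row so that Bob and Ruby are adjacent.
Treat as block: (12-1)! × 2! = 39916800 × 2 = 79833600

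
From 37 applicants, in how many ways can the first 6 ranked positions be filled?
P(37,6) = 37!/(37-6)! = 1673844480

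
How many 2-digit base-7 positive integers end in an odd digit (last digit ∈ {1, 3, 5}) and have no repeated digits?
Last∈{1,3,5}. Last=0: 0. Last nonzero: 3×5×P(5,0) = 15. Total = 15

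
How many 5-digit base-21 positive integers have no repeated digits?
First digit: 20 choices (nonzero). Then descending: 20 × 20 × 19 × 18 × 17 = 2325600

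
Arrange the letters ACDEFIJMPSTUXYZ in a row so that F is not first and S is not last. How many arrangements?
By inclusion-exclusion: 15! - 2×(15-1)! + (15-2)! = 1307674368000 - 174356582400 + 6227020800 = 1139544806400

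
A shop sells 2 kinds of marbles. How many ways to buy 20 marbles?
C(20+2-1, 2-1) = C(21, 1) = 21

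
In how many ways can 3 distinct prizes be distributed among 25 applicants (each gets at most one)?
P(25,3) = 25!/(25-3)! = 13800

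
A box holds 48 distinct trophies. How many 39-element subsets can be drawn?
C(48,39) = 48!/(39!×9!) = 1677106640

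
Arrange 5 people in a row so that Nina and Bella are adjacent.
Treat as block: (5-1)! × 2! = 24 × 2 = 48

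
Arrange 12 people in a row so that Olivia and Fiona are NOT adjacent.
Total - adjacent = 12! - (12-1)!×2 = 479001600 - 79833600 = 399168000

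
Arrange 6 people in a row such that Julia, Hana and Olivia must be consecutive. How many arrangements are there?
Treat the 3 as one block: (6-3+1)! × 3! = 24 × 6 = 144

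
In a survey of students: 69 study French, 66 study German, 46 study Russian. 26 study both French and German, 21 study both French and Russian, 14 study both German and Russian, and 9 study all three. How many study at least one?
|A∪B∪C| = 69+66+46-26-21-14+9 = 129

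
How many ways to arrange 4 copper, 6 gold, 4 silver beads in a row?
14! / (4! × 6! × 4!) = 210210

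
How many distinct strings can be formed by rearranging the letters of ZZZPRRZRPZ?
10! / (3! × 5! × 2!) = 2520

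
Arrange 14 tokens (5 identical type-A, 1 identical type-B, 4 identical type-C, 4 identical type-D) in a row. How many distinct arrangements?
14! / (5! × 1! × 4! × 4!) = 1261260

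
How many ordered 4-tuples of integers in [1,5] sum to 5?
Coefficient of x^5 in (x + x² + ... + x^5)^4. By inclusion-exclusion on dice exceeding 5: Σ_j (-1)^j C(4,j)·C(5-1-5j, 3) = C(4,0)·C(4,3) = 1·4 = 4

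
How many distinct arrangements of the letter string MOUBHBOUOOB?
11! / (1! × 4! × 2! × 1! × 3!) = 138600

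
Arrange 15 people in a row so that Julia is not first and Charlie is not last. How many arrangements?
By inclusion-exclusion: 15! - 2×(15-1)! + (15-2)! = 1307674368000 - 174356582400 + 6227020800 = 1139544806400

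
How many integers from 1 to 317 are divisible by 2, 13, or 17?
⌊317/2⌋+⌊317/13⌋+⌊317/17⌋ - ⌊317/26⌋-⌊317/34⌋-⌊317/221⌋ + ⌊317/442⌋ = 158+24+18 - 12-9-1 + 0 = 178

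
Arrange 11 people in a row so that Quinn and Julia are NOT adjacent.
Total - adjacent = 11! - (11-1)!×2 = 39916800 - 7257600 = 32659200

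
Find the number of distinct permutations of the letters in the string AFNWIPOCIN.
10! / (1! × 1! × 1! × 2! × 1! × 1! × 1! × 2!) = 907200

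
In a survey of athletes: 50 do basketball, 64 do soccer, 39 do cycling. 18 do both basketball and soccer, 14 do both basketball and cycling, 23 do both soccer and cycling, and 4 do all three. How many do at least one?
|A∪B∪C| = 50+64+39-18-14-23+4 = 102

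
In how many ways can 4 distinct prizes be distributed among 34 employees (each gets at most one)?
P(34,4) = 34!/(34-4)! = 1113024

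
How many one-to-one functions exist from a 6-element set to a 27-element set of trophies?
P(27,6) = 27!/(27-6)! = 213127200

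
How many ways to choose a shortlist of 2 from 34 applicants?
C(34,2) = 34!/(2!×32!) = 561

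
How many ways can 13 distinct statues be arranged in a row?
13! = 6227020800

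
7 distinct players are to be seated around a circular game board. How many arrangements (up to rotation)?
Circular: fix one position, arrange the rest. (7-1)! = 720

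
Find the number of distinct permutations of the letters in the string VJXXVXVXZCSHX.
13! / (3! × 1! × 1! × 1! × 5! × 1! × 1!) = 8648640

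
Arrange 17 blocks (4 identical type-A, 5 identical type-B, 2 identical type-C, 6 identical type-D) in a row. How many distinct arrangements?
17! / (4! × 5! × 2! × 6!) = 85765680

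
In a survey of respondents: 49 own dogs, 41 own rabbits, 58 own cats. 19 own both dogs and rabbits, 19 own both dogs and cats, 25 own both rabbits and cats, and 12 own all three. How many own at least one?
|A∪B∪C| = 49+41+58-19-19-25+12 = 97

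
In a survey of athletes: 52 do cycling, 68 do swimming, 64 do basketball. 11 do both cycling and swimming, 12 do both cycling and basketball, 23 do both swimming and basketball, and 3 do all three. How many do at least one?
|A∪B∪C| = 52+68+64-11-12-23+3 = 141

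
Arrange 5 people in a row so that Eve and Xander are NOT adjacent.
Total - adjacent = 5! - (5-1)!×2 = 120 - 48 = 72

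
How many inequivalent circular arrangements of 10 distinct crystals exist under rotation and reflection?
(10-1)!/2 = 362880/2 = 181440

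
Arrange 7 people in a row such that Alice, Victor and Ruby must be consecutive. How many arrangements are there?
Treat the 3 as one block: (7-3+1)! × 3! = 120 × 6 = 720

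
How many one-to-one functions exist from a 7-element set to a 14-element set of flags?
P(14,7) = 14!/(14-7)! = 17297280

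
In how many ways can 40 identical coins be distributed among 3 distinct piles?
C(40+3-1, 3-1) = C(42, 2) = 861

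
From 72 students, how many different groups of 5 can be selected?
C(72,5) = 72!/(5!×67!) = 13991544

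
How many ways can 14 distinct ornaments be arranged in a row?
14! = 87178291200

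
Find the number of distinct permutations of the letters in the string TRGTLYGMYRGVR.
13! / (1! × 3! × 3! × 1! × 1! × 2! × 2!) = 43243200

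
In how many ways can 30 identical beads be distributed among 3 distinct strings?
C(30+3-1, 3-1) = C(32, 2) = 496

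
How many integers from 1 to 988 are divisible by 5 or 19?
⌊988/5⌋ + ⌊988/19⌋ - ⌊988/95⌋ = 197 + 52 - 10 = 239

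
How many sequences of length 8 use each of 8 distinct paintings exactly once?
8! = 40320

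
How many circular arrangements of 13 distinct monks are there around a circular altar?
Circular: fix one position, arrange the rest. (13-1)! = 479001600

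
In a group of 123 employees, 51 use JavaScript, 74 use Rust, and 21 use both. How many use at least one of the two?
|A∪B| = |A| + |B| - |A∩B| = 51 + 74 - 21 = 104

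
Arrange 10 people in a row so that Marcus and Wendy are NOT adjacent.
Total - adjacent = 10! - (10-1)!×2 = 3628800 - 725760 = 2903040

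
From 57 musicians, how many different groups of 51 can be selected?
C(57,51) = 57!/(51!×6!) = 36288252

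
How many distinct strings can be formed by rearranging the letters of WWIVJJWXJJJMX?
13! / (1! × 5! × 3! × 1! × 2! × 1!) = 4324320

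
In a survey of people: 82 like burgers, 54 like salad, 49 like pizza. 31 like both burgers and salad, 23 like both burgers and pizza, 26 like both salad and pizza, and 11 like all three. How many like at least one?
|A∪B∪C| = 82+54+49-31-23-26+11 = 116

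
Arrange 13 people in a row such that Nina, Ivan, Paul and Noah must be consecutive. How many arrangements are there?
Treat the 4 as one block: (13-4+1)! × 4! = 3628800 × 24 = 87091200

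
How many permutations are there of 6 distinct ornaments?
6! = 720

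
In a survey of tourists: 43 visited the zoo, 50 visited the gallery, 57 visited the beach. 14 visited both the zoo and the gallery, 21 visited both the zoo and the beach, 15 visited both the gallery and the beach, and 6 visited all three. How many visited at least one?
|A∪B∪C| = 43+50+57-14-21-15+6 = 106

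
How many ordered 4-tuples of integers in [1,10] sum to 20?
Coefficient of x^20 in (x + x² + ... + x^10)^4. By inclusion-exclusion on dice exceeding 10: Σ_j (-1)^j C(4,j)·C(20-1-10j, 3) = C(4,0)·C(19,3) - C(4,1)·C(9,3) = 1·969 - 4·84 = 633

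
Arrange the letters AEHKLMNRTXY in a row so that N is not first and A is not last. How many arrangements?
By inclusion-exclusion: 11! - 2×(11-1)! + (11-2)! = 39916800 - 7257600 + 362880 = 33022080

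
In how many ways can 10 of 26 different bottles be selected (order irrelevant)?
C(26,10) = 26!/(10!×16!) = 5311735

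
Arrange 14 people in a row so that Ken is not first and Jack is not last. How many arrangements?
By inclusion-exclusion: 14! - 2×(14-1)! + (14-2)! = 87178291200 - 12454041600 + 479001600 = 75203251200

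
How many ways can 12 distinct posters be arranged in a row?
12! = 479001600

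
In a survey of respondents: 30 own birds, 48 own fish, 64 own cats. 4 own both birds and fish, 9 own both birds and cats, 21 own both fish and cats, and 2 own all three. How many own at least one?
|A∪B∪C| = 30+48+64-4-9-21+2 = 110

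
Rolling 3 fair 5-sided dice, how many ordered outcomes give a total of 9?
Coefficient of x^9 in (x + x² + ... + x^5)^3. By inclusion-exclusion on dice exceeding 5: Σ_j (-1)^j C(3,j)·C(9-1-5j, 2) = C(3,0)·C(8,2) - C(3,1)·C(3,2) = 1·28 - 3·3 = 19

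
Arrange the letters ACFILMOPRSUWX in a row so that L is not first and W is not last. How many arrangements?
By inclusion-exclusion: 13! - 2×(13-1)! + (13-2)! = 6227020800 - 958003200 + 39916800 = 5308934400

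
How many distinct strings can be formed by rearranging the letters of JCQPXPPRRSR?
11! / (1! × 1! × 3! × 1! × 3! × 1! × 1!) = 1108800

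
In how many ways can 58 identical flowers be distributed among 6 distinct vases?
C(58+6-1, 6-1) = C(63, 5) = 7028847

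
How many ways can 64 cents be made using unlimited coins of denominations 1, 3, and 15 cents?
Coefficient of x^64 in 1/(1-x^1) · 1/(1-x^3) · 1/(1-x^15). Case on j = number of 15-cent coins (j = 0..4); remainder r = 64 - 15j is made from {1,3} in ⌊r/3⌋+1 ways. r = 64, 49, 34, 19, 4 → 22 + 17 + 12 + 7 + 2 = 60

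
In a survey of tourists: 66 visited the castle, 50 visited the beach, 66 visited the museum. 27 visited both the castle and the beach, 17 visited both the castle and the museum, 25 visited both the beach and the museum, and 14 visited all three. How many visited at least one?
|A∪B∪C| = 66+50+66-27-17-25+14 = 127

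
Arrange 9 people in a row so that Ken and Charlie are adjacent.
Treat as block: (9-1)! × 2! = 40320 × 2 = 80640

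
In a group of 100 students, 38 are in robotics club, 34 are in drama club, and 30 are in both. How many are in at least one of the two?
|A∪B| = |A| + |B| - |A∩B| = 38 + 34 - 30 = 42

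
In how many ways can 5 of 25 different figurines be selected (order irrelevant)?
C(25,5) = 25!/(5!×20!) = 53130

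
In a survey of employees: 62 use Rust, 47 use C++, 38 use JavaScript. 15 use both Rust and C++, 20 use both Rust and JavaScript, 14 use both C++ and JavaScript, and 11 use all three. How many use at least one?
|A∪B∪C| = 62+47+38-15-20-14+11 = 109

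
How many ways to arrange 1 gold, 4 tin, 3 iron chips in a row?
8! / (1! × 4! × 3!) = 280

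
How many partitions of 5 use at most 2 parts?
By conjugation, equals partitions of 5 into parts ≤ 2. Let r_j(i) = number of partitions of i into parts ≤ j, for i = 0..5. r_1(i) = 1 for all i; r_j(i) = r_{j-1}(i) + r_j(i-j). Rows j = 2..2: ≤2: 1 1 2 2 3 3. r_2(5) = 3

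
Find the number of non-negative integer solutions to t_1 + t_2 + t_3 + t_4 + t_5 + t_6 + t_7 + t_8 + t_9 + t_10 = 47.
C(47+10-1, 10-1) = C(56, 9) = 7575968400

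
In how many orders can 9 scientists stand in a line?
9! = 362880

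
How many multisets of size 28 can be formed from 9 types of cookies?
C(28+9-1, 9-1) = C(36, 8) = 30260340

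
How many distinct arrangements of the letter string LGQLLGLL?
8! / (2! × 5! × 1!) = 168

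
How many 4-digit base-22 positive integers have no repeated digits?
First digit: 21 choices (nonzero). Then descending: 21 × 21 × 20 × 19 = 167580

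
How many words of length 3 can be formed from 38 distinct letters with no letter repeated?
P(38,3) = 38!/(38-3)! = 50616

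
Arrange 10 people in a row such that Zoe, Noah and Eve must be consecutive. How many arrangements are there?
Treat the 3 as one block: (10-3+1)! × 3! = 40320 × 6 = 241920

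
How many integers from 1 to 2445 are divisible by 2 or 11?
⌊2445/2⌋ + ⌊2445/11⌋ - ⌊2445/22⌋ = 1222 + 222 - 111 = 1333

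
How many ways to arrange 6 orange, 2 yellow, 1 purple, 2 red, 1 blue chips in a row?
12! / (6! × 2! × 1! × 2! × 1!) = 166320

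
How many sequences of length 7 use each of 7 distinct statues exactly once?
7! = 5040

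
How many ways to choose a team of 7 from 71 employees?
C(71,7) = 71!/(7!×64!) = 1329890705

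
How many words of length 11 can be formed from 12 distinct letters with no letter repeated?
P(12,11) = 12!/(12-11)! = 479001600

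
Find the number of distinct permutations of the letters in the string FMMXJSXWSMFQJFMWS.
17! / (3! × 1! × 2! × 4! × 2! × 2! × 3!) = 51459408000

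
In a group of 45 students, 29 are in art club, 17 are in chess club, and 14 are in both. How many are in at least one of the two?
|A∪B| = |A| + |B| - |A∩B| = 29 + 17 - 14 = 32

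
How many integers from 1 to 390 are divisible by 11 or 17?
⌊390/11⌋ + ⌊390/17⌋ - ⌊390/187⌋ = 35 + 22 - 2 = 55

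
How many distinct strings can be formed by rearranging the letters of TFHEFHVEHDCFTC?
14! / (1! × 2! × 1! × 2! × 3! × 2! × 3!) = 302702400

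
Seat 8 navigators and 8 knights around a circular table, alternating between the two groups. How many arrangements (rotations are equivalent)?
Fix one of the navigators: (8-1)! ways for the remaining navigators, × 8! ways for the knights = 5040 × 40320 = 203212800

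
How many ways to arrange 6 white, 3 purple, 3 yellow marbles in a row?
12! / (6! × 3! × 3!) = 18480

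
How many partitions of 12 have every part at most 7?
Let r_j(i) = number of partitions of i into parts ≤ j, for i = 0..12. r_1(i) = 1 for all i; r_j(i) = r_{j-1}(i) + r_j(i-j). Rows j = 2..7: ≤2: 1 1 2 2 3 3 4 4 5 5 6 6 7; ≤3: 1 1 2 3 4 5 7 8 10 12 14 16 19; ≤4: 1 1 2 3 5 6 9 11 15 18 23 27 34; ≤5: 1 1 2 3 5 7 10 13 18 23 30 37 47; ≤6: 1 1 2 3 5 7 11 14 20 26 35 44 58; ≤7: 1 1 2 3 5 7 11 15 21 28 38 49 65. r_7(12) = 65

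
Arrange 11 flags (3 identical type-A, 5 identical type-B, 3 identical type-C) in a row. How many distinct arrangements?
11! / (3! × 5! × 3!) = 9240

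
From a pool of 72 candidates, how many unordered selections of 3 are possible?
C(72,3) = 72!/(3!×69!) = 59640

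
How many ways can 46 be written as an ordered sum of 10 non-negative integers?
C(46+10-1, 10-1) = C(55, 9) = 6358402050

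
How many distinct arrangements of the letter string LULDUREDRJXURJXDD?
17! / (2! × 4! × 2! × 2! × 1! × 3! × 3!) = 51459408000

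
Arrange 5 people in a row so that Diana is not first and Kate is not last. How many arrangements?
By inclusion-exclusion: 5! - 2×(5-1)! + (5-2)! = 120 - 48 + 6 = 78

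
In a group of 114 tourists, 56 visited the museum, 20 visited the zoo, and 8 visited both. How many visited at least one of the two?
|A∪B| = |A| + |B| - |A∩B| = 56 + 20 - 8 = 68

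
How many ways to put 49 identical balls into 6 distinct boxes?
C(49+6-1, 6-1) = C(54, 5) = 3162510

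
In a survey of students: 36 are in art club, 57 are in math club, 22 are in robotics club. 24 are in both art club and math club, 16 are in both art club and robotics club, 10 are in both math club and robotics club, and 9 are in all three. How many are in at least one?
|A∪B∪C| = 36+57+22-24-16-10+9 = 74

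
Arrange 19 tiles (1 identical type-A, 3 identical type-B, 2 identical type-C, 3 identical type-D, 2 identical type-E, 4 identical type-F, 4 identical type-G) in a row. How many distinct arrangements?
19! / (1! × 3! × 2! × 3! × 2! × 4! × 4!) = 1466593128000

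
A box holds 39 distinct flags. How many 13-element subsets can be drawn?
C(39,13) = 39!/(13!×26!) = 8122425444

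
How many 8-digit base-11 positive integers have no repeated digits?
First digit: 10 choices (nonzero). Then descending: 10 × 10 × 9 × 8 × 7 × 6 × 5 × 4 = 6048000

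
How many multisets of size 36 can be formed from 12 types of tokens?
C(36+12-1, 12-1) = C(47, 11) = 17417133617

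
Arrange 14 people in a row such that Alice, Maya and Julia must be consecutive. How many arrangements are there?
Treat the 3 as one block: (14-3+1)! × 3! = 479001600 × 6 = 2874009600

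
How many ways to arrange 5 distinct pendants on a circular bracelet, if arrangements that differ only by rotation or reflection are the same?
(5-1)!/2 = 24/2 = 12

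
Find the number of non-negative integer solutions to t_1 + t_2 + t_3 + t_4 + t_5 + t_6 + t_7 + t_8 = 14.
C(14+8-1, 8-1) = C(21, 7) = 116280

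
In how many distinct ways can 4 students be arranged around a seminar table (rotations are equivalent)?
Circular: fix one position, arrange the rest. (4-1)! = 6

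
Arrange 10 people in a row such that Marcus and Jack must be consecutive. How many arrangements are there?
Treat the 2 as one block: (10-2+1)! × 2! = 362880 × 2 = 725760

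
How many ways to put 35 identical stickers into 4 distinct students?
C(35+4-1, 4-1) = C(38, 3) = 8436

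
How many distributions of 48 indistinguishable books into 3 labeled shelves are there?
C(48+3-1, 3-1) = C(50, 2) = 1225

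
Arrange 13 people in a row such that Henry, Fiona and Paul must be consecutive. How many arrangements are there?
Treat the 3 as one block: (13-3+1)! × 3! = 39916800 × 6 = 239500800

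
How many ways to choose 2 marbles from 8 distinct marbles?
C(8,2) = 8!/(2!×6!) = 28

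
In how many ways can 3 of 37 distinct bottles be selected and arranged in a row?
P(37,3) = 37!/(37-3)! = 46620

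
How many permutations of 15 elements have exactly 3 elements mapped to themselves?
Choose the 3 fixed points C(15,3) = 455, derange the rest: !12 = Σ_{j=0}^{12} (-1)^j·12!/j! = 479001600 - 479001600 + 239500800 - 79833600 + 19958400 - 3991680 + 665280 - 95040 + 11880 - 1320 + 132 - 12 + 1 = 176214841. Product = 455 × 176214841 = 80177752655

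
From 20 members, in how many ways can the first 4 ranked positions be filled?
P(20,4) = 20!/(20-4)! = 116280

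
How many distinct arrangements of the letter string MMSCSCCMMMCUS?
13! / (1! × 3! × 4! × 5!) = 360360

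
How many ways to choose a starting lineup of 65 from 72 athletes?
C(72,65) = 72!/(65!×7!) = 1473109704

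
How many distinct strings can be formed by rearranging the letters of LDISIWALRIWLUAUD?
16! / (3! × 1! × 2! × 1! × 2! × 2! × 2! × 3!) = 36324288000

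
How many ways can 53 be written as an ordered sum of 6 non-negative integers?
C(53+6-1, 6-1) = C(58, 5) = 4582116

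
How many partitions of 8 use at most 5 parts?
By conjugation, equals partitions of 8 into parts ≤ 5. Let r_j(i) = number of partitions of i into parts ≤ j, for i = 0..8. r_1(i) = 1 for all i; r_j(i) = r_{j-1}(i) + r_j(i-j). Rows j = 2..5: ≤2: 1 1 2 2 3 3 4 4 5; ≤3: 1 1 2 3 4 5 7 8 10; ≤4: 1 1 2 3 5 6 9 11 15; ≤5: 1 1 2 3 5 7 10 13 18. r_5(8) = 18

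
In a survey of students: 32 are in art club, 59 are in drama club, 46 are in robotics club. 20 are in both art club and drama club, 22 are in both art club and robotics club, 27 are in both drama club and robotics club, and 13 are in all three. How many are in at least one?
|A∪B∪C| = 32+59+46-20-22-27+13 = 81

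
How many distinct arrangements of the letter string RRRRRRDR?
8! / (1! × 7!) = 8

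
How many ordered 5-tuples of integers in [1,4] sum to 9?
Coefficient of x^9 in (x + x² + ... + x^4)^5. By inclusion-exclusion on dice exceeding 4: Σ_j (-1)^j C(5,j)·C(9-1-4j, 4) = C(5,0)·C(8,4) - C(5,1)·C(4,4) = 1·70 - 5·1 = 65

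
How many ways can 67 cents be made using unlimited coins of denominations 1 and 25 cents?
Coefficient of x^67 in 1/(1-x^1) · 1/(1-x^25). Use j coins of 25 for j = 0..⌊67/25⌋ = 2, the rest in 1s: 2 + 1 = 3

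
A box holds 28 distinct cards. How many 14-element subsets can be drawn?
C(28,14) = 28!/(14!×14!) = 40116600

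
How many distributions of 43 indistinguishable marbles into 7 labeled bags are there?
C(43+7-1, 7-1) = C(49, 6) = 13983816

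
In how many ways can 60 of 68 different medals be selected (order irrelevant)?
C(68,60) = 68!/(60!×8!) = 7392009768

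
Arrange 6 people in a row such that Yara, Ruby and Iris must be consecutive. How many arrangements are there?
Treat the 3 as one block: (6-3+1)! × 3! = 24 × 6 = 144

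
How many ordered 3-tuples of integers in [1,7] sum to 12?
Coefficient of x^12 in (x + x² + ... + x^7)^3. By inclusion-exclusion on dice exceeding 7: Σ_j (-1)^j C(3,j)·C(12-1-7j, 2) = C(3,0)·C(11,2) - C(3,1)·C(4,2) = 1·55 - 3·6 = 37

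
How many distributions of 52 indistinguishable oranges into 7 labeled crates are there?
C(52+7-1, 7-1) = C(58, 6) = 40475358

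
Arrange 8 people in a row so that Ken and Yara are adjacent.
Treat as block: (8-1)! × 2! = 5040 × 2 = 10080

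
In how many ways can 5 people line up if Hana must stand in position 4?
Fix one position: (5-1)! = 24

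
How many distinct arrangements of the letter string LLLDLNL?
7! / (1! × 1! × 5!) = 42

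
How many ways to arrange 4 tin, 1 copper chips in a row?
5! / (4! × 1!) = 5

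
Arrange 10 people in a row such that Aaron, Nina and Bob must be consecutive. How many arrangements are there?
Treat the 3 as one block: (10-3+1)! × 3! = 40320 × 6 = 241920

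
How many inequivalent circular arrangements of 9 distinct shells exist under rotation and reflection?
(9-1)!/2 = 40320/2 = 20160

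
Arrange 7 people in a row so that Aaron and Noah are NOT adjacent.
Total - adjacent = 7! - (7-1)!×2 = 5040 - 1440 = 3600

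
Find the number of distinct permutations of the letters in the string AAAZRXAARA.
10! / (1! × 2! × 6! × 1!) = 2520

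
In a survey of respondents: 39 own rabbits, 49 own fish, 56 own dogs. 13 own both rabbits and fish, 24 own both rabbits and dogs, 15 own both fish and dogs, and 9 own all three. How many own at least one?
|A∪B∪C| = 39+49+56-13-24-15+9 = 101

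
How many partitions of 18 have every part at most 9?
Let r_j(i) = number of partitions of i into parts ≤ j, for i = 0..18. r_1(i) = 1 for all i; r_j(i) = r_{j-1}(i) + r_j(i-j). Rows j = 2..9: ≤2: 1 1 2 2 3 3 4 4 5 5 6 6 7 7 8 8 9 9 10; ≤3: 1 1 2 3 4 5 7 8 10 12 14 16 19 21 24 27 30 33 37; ≤4: 1 1 2 3 5 6 9 11 15 18 23 27 34 39 47 54 64 72 84; ≤5: 1 1 2 3 5 7 10 13 18 23 30 37 47 57 70 84 101 119 141; ≤6: 1 1 2 3 5 7 11 14 20 26 35 44 58 71 90 110 136 163 199; ≤7: 1 1 2 3 5 7 11 15 21 28 38 49 65 82 105 131 164 201 248; ≤8: 1 1 2 3 5 7 11 15 22 29 40 52 70 89 116 146 186 230 288; ≤9: 1 1 2 3 5 7 11 15 22 30 41 54 73 94 123 157 201 252 318. r_9(18) = 318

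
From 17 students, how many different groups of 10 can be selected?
C(17,10) = 17!/(10!×7!) = 19448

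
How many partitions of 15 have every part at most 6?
Let r_j(i) = number of partitions of i into parts ≤ j, for i = 0..15. r_1(i) = 1 for all i; r_j(i) = r_{j-1}(i) + r_j(i-j). Rows j = 2..6: ≤2: 1 1 2 2 3 3 4 4 5 5 6 6 7 7 8 8; ≤3: 1 1 2 3 4 5 7 8 10 12 14 16 19 21 24 27; ≤4: 1 1 2 3 5 6 9 11 15 18 23 27 34 39 47 54; ≤5: 1 1 2 3 5 7 10 13 18 23 30 37 47 57 70 84; ≤6: 1 1 2 3 5 7 11 14 20 26 35 44 58 71 90 110. r_6(15) = 110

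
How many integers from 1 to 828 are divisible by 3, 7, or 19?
⌊828/3⌋+⌊828/7⌋+⌊828/19⌋ - ⌊828/21⌋-⌊828/57⌋-⌊828/133⌋ + ⌊828/399⌋ = 276+118+43 - 39-14-6 + 2 = 380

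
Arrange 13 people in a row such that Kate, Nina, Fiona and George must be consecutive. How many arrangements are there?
Treat the 4 as one block: (13-4+1)! × 4! = 3628800 × 24 = 87091200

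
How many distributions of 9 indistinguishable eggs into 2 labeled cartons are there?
C(9+2-1, 2-1) = C(10, 1) = 10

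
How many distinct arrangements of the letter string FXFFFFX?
7! / (5! × 2!) = 21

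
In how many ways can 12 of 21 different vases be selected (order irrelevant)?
C(21,12) = 21!/(12!×9!) = 293930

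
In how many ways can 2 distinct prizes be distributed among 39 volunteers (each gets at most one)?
P(39,2) = 39!/(39-2)! = 1482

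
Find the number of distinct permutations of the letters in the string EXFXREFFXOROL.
13! / (1! × 2! × 3! × 2! × 3! × 2!) = 21621600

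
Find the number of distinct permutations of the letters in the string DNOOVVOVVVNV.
12! / (2! × 6! × 3! × 1!) = 55440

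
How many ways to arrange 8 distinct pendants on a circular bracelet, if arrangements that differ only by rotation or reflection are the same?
(8-1)!/2 = 5040/2 = 2520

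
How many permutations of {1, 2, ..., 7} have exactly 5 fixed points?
Choose the 5 fixed points C(7,5) = 21, derange the rest: !2 = Σ_{j=0}^{2} (-1)^j·2!/j! = 2 - 2 + 1 = 1. Product = 21 × 1 = 21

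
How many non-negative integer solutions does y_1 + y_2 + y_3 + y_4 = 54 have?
C(54+4-1, 4-1) = C(57, 3) = 29260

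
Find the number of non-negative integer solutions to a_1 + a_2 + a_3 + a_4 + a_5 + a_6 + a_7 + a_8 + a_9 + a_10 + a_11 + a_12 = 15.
C(15+12-1, 12-1) = C(26, 11) = 7726160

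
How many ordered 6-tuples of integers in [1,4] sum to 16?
Coefficient of x^16 in (x + x² + ... + x^4)^6. By inclusion-exclusion on dice exceeding 4: Σ_j (-1)^j C(6,j)·C(16-1-4j, 5) = C(6,0)·C(15,5) - C(6,1)·C(11,5) + C(6,2)·C(7,5) = 1·3003 - 6·462 + 15·21 = 546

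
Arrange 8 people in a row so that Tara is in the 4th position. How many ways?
Fix one position: (8-1)! = 5040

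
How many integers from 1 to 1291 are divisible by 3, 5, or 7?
⌊1291/3⌋+⌊1291/5⌋+⌊1291/7⌋ - ⌊1291/15⌋-⌊1291/21⌋-⌊1291/35⌋ + ⌊1291/105⌋ = 430+258+184 - 86-61-36 + 12 = 701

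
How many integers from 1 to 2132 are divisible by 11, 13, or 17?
⌊2132/11⌋+⌊2132/13⌋+⌊2132/17⌋ - ⌊2132/143⌋-⌊2132/187⌋-⌊2132/221⌋ + ⌊2132/2431⌋ = 193+164+125 - 14-11-9 + 0 = 448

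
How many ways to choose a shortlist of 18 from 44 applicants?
C(44,18) = 44!/(18!×26!) = 1029530696964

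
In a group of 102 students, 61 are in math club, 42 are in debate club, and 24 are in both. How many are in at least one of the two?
|A∪B| = |A| + |B| - |A∩B| = 61 + 42 - 24 = 79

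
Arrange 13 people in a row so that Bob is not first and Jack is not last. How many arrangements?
By inclusion-exclusion: 13! - 2×(13-1)! + (13-2)! = 6227020800 - 958003200 + 39916800 = 5308934400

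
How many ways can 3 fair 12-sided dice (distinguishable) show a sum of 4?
Coefficient of x^4 in (x + x² + ... + x^12)^3. By inclusion-exclusion on dice exceeding 12: Σ_j (-1)^j C(3,j)·C(4-1-12j, 2) = C(3,0)·C(3,2) = 1·3 = 3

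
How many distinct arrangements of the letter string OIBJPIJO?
8! / (2! × 2! × 2! × 1! × 1!) = 5040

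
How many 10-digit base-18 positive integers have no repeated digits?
First digit: 17 choices (nonzero). Then descending: 17 × 17 × 16 × 15 × 14 × 13 × 12 × 11 × 10 × 9 = 149967417600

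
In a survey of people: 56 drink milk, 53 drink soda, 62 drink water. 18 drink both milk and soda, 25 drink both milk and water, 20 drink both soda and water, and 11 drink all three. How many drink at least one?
|A∪B∪C| = 56+53+62-18-25-20+11 = 119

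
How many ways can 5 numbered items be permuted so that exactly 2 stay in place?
Choose the 2 fixed points C(5,2) = 10, derange the rest: !3 = Σ_{j=0}^{3} (-1)^j·3!/j! = 6 - 6 + 3 - 1 = 2. Product = 10 × 2 = 20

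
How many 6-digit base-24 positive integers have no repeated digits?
First digit: 23 choices (nonzero). Then descending: 23 × 23 × 22 × 21 × 20 × 19 = 92871240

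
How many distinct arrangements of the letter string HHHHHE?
6! / (5! × 1!) = 6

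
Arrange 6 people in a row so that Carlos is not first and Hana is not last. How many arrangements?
By inclusion-exclusion: 6! - 2×(6-1)! + (6-2)! = 720 - 240 + 24 = 504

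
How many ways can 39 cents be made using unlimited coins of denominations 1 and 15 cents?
Coefficient of x^39 in 1/(1-x^1) · 1/(1-x^15). Use j coins of 15 for j = 0..⌊39/15⌋ = 2, the rest in 1s: 2 + 1 = 3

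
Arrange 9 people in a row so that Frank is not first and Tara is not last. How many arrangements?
By inclusion-exclusion: 9! - 2×(9-1)! + (9-2)! = 362880 - 80640 + 5040 = 287280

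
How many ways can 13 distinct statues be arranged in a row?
13! = 6227020800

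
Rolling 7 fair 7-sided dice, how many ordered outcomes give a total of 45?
Coefficient of x^45 in (x + x² + ... + x^7)^7. By inclusion-exclusion on dice exceeding 7: Σ_j (-1)^j C(7,j)·C(45-1-7j, 6) = C(7,0)·C(44,6) - C(7,1)·C(37,6) + C(7,2)·C(30,6) - C(7,3)·C(23,6) + C(7,4)·C(16,6) - C(7,5)·C(9,6) = 1·7059052 - 7·2324784 + 21·593775 - 35·100947 + 35·8008 - 21·84 = 210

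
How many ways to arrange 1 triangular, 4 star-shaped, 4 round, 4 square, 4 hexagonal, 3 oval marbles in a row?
20! / (1! × 4! × 4! × 4! × 4! × 3!) = 1222160940000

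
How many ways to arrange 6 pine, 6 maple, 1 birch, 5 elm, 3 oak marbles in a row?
21! / (6! × 6! × 1! × 5! × 3!) = 136882025280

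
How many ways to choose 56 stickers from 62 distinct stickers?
C(62,56) = 62!/(56!×6!) = 61474519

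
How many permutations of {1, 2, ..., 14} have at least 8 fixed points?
Exactly j fixed points: C(14,j)·!(14-j); sum over j ≥ 8 (derangement numbers via !m = (m-1)·(!(m-1) + !(m-2)): !0..!6 = 1, 0, 1, 2, 9, 44, 265). Σ_{j=8}^{14} C(14,j)·!(14-j) = C(14,8)·!6 + C(14,9)·!5 + C(14,10)·!4 + C(14,11)·!3 + C(14,12)·!2 + C(14,13)·!1 + C(14,14)·!0 = 3003·265 + 2002·44 + 1001·9 + 364·2 + 91·1 + 14·0 + 1·1 = 893712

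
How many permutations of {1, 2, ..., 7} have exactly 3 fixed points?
Choose the 3 fixed points C(7,3) = 35, derange the rest: !4 = Σ_{j=0}^{4} (-1)^j·4!/j! = 24 - 24 + 12 - 4 + 1 = 9. Product = 35 × 9 = 315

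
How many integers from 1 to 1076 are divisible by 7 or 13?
⌊1076/7⌋ + ⌊1076/13⌋ - ⌊1076/91⌋ = 153 + 82 - 11 = 224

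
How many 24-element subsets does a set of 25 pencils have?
C(25,24) = 25!/(24!×1!) = 25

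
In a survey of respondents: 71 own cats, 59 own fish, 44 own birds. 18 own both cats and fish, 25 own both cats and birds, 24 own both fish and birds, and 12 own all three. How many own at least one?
|A∪B∪C| = 71+59+44-18-25-24+12 = 119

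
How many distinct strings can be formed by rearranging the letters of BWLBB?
5! / (1! × 1! × 3!) = 20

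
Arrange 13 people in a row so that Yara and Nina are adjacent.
Treat as block: (13-1)! × 2! = 479001600 × 2 = 958003200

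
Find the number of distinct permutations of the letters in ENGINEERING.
11! / (3! × 3! × 2! × 2! × 1!) = 277200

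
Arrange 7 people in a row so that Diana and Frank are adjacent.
Treat as block: (7-1)! × 2! = 720 × 2 = 1440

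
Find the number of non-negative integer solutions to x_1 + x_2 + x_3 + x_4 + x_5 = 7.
C(7+5-1, 5-1) = C(11, 4) = 330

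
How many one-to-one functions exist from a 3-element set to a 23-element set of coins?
P(23,3) = 23!/(23-3)! = 10626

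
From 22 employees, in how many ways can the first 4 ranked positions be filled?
P(22,4) = 22!/(22-4)! = 175560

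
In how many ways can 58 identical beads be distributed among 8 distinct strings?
C(58+8-1, 8-1) = C(65, 7) = 696190560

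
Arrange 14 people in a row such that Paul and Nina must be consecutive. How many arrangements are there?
Treat the 2 as one block: (14-2+1)! × 2! = 6227020800 × 2 = 12454041600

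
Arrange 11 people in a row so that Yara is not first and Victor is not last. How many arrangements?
By inclusion-exclusion: 11! - 2×(11-1)! + (11-2)! = 39916800 - 7257600 + 362880 = 33022080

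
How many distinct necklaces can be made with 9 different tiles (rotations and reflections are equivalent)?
(9-1)!/2 = 40320/2 = 20160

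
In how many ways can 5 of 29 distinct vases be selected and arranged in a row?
P(29,5) = 29!/(29-5)! = 14250600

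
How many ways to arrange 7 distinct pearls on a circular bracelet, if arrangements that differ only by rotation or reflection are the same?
(7-1)!/2 = 720/2 = 360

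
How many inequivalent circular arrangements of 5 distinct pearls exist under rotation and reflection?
(5-1)!/2 = 24/2 = 12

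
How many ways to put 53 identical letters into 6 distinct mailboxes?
C(53+6-1, 6-1) = C(58, 5) = 4582116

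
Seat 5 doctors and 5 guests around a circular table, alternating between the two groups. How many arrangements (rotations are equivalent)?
Fix one of the doctors: (5-1)! ways for the remaining doctors, × 5! ways for the guests = 24 × 120 = 2880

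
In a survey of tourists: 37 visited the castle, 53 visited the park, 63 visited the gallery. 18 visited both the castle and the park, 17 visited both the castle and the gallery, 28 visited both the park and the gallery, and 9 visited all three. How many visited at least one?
|A∪B∪C| = 37+53+63-18-17-28+9 = 99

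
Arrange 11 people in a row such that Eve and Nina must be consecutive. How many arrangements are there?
Treat the 2 as one block: (11-2+1)! × 2! = 3628800 × 2 = 7257600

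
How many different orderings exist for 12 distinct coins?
12! = 479001600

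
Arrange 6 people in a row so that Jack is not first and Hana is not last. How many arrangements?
By inclusion-exclusion: 6! - 2×(6-1)! + (6-2)! = 720 - 240 + 24 = 504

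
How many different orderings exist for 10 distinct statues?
10! = 3628800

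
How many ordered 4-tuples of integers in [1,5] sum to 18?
Coefficient of x^18 in (x + x² + ... + x^5)^4. By inclusion-exclusion on dice exceeding 5: Σ_j (-1)^j C(4,j)·C(18-1-5j, 3) = C(4,0)·C(17,3) - C(4,1)·C(12,3) + C(4,2)·C(7,3) = 1·680 - 4·220 + 6·35 = 10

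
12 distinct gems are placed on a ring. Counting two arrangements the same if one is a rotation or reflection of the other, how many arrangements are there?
(12-1)!/2 = 39916800/2 = 19958400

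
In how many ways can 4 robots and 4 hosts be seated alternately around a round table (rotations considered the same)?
Fix one of the robots: (4-1)! ways for the remaining robots, × 4! ways for the hosts = 6 × 24 = 144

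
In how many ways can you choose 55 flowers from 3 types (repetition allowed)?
C(55+3-1, 3-1) = C(57, 2) = 1596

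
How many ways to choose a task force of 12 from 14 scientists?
C(14,12) = 14!/(12!×2!) = 91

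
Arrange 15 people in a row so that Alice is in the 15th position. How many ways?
Fix one position: (15-1)! = 87178291200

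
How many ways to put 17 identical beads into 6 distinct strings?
C(17+6-1, 6-1) = C(22, 5) = 26334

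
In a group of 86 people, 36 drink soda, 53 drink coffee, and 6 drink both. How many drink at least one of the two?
|A∪B| = |A| + |B| - |A∩B| = 36 + 53 - 6 = 83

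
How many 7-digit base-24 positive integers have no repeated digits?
First digit: 23 choices (nonzero). Then descending: 23 × 23 × 22 × 21 × 20 × 19 × 18 = 1671682320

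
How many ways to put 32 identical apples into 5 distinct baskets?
C(32+5-1, 5-1) = C(36, 4) = 58905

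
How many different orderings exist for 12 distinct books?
12! = 479001600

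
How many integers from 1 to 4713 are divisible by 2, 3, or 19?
⌊4713/2⌋+⌊4713/3⌋+⌊4713/19⌋ - ⌊4713/6⌋-⌊4713/38⌋-⌊4713/57⌋ + ⌊4713/114⌋ = 2356+1571+248 - 785-124-82 + 41 = 3225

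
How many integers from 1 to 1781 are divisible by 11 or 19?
⌊1781/11⌋ + ⌊1781/19⌋ - ⌊1781/209⌋ = 161 + 93 - 8 = 246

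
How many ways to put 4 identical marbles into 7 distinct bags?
C(4+7-1, 7-1) = C(10, 6) = 210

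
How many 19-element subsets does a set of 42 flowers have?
C(42,19) = 42!/(19!×23!) = 446775310800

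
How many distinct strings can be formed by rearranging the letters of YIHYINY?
7! / (1! × 1! × 3! × 2!) = 420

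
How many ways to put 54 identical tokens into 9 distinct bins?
C(54+9-1, 9-1) = C(62, 8) = 3381098545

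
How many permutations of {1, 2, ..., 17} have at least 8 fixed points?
Exactly j fixed points: C(17,j)·!(17-j); sum over j ≥ 8 (derangement numbers via !m = (m-1)·(!(m-1) + !(m-2)): !0..!9 = 1, 0, 1, 2, 9, 44, 265, 1854, 14833, 133496). Σ_{j=8}^{17} C(17,j)·!(17-j) = C(17,8)·!9 + C(17,9)·!8 + C(17,10)·!7 + C(17,11)·!6 + C(17,12)·!5 + C(17,13)·!4 + C(17,14)·!3 + C(17,15)·!2 + C(17,16)·!1 + C(17,17)·!0 = 24310·133496 + 24310·14833 + 19448·1854 + 12376·265 + 6188·44 + 2380·9 + 680·2 + 136·1 + 17·0 + 1·1 = 3645509411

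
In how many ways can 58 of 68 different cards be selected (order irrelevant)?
C(68,58) = 68!/(58!×10!) = 290752384208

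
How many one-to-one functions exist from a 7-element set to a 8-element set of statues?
P(8,7) = 8!/(8-7)! = 40320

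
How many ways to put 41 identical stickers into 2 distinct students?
C(41+2-1, 2-1) = C(42, 1) = 42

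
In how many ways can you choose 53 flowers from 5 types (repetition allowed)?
C(53+5-1, 5-1) = C(57, 4) = 395010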